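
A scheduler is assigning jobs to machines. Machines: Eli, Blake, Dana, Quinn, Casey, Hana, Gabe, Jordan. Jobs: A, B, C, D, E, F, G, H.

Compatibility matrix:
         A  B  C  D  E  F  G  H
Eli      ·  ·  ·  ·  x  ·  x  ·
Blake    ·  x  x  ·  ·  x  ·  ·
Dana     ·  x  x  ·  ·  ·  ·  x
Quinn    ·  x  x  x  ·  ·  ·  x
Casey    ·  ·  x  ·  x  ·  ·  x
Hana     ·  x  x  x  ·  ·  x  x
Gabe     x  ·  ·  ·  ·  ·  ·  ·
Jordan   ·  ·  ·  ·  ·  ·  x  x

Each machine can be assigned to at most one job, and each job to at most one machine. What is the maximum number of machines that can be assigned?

A valid assignment of size 8: Eli-E, Blake-F, Dana-B, Quinn-D, Casey-C, Hana-H, Gabe-A, Jordan-G.
This saturates every machine, so 8 is the maximum.

8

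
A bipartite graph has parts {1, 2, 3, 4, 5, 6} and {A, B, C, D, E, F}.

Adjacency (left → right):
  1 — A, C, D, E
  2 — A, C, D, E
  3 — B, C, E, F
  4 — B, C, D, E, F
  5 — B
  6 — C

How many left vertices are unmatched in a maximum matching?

A valid assignment of size 6: 1→A, 2→E, 3→F, 4→D, 5→B, 6→C.
This saturates every left vertex, so 6 is the maximum.
That matches 6 of the 6, leaving 0 unmatched; no matching can do better.

0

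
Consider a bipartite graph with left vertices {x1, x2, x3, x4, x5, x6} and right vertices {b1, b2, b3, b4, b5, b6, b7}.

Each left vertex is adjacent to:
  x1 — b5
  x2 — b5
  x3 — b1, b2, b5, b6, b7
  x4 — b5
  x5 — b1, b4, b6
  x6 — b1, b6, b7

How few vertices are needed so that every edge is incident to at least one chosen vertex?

The 4 edges x1–b5, x3–b7, x5–b4, x6–b6 form a matching, so any vertex cover needs at least 4 vertices (one per matched edge).
Conversely {x3, x5, x6, b5} meets every edge and has exactly 4 vertices, so 4 is optimal.

4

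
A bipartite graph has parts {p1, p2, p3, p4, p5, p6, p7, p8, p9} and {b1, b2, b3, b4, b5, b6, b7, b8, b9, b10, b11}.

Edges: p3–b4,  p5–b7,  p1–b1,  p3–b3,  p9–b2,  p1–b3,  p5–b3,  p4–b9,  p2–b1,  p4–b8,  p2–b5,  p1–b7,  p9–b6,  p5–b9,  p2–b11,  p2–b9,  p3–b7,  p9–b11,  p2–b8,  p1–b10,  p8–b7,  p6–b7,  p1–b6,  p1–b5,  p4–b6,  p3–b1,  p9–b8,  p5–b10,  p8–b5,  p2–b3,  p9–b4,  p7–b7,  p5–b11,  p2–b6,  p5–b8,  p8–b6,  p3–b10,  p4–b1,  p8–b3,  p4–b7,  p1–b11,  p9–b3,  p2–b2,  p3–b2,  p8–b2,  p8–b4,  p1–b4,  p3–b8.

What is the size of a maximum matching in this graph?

For example, pair p1→b11, p2→b5, p3→b1, p4→b9, p5→b10, p6→b7, p8→b6, p9→b8.
The set {p6, p7} has only 1 neighbour ({b7}), so by Hall's theorem at most 8 of the 9 left vertices can be matched.

8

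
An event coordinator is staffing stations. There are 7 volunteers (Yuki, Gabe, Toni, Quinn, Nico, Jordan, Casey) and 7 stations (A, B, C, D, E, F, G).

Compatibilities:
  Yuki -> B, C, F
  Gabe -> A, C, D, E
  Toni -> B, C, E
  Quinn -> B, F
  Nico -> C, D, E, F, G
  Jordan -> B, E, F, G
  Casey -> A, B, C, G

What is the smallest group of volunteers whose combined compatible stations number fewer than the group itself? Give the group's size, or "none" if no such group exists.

none

A matching saturating every volunteer exists, for instance Yuki→C, Gabe→A, Toni→E, Quinn→F, Nico→D, Jordan→G, Casey→B.
By Hall's marriage theorem, this means |N(S)| ≥ |S| for every subset S, so no violating subset exists.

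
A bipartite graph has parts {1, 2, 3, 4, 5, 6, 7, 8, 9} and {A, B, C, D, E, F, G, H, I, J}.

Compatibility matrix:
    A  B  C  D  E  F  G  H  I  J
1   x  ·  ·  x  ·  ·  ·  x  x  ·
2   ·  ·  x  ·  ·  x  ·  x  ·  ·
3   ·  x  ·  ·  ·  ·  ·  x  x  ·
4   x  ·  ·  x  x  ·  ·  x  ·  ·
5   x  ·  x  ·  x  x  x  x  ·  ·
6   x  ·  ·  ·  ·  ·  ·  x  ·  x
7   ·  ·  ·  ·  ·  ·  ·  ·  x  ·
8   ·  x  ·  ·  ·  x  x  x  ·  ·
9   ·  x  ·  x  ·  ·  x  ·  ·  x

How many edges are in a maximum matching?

For example, pair 1–D, 2–C, 3–H, 4–E, 5–G, 6–J, 7–I, 8–F, 9–B.
This saturates every left vertex, so 9 is the maximum.

9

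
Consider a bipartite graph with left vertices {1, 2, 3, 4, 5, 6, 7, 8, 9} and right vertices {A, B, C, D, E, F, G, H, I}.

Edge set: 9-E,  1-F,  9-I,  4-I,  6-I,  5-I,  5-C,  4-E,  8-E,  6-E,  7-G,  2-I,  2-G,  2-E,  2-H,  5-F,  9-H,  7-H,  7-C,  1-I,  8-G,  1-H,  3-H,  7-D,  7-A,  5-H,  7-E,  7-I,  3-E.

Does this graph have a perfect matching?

No

The set {2, 3, 4, 6, 8, 9} has only 4 neighbours ({E, G, H, I}), so by Hall's theorem at most 7 of the 9 left vertices can be matched.
Hence no matching covers every left vertex.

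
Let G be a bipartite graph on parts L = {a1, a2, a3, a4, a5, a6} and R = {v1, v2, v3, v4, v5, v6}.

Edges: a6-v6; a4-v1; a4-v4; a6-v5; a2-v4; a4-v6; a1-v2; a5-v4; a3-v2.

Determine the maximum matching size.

4

For example, pair a1-v2, a2-v4, a4-v1, a6-v6.
The set {a1, a2, a3, a5} has only 2 neighbours ({v2, v4}), so by Hall's theorem at most 4 of the 6 left vertices can be matched.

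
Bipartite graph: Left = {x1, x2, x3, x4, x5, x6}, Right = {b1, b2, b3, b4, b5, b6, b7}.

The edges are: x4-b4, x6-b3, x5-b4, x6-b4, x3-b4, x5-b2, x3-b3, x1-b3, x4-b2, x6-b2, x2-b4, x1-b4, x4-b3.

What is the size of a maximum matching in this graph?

3

For example, pair x1-b3, x2-b4, x4-b2.
The set {x1, x2, x3, x4, x5, x6} has only 3 neighbours ({b2, b3, b4}), so by Hall's theorem at most 3 of the 6 left vertices can be matched.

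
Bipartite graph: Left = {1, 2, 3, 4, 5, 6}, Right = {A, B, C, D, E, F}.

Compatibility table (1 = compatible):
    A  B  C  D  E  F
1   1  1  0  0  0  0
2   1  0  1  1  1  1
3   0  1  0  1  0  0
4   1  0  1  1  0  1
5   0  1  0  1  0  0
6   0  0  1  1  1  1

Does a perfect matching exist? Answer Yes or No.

One maximum matching: 1-A, 2-F, 3-D, 4-C, 5-B, 6-E.
Every left vertex is matched, so this is a perfect matching.

Yes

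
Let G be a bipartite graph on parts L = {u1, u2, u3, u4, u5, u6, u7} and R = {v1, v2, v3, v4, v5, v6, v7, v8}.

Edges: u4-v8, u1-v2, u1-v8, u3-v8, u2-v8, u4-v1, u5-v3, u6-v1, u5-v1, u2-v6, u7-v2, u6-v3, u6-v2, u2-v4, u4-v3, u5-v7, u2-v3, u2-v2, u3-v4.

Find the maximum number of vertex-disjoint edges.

7

A valid assignment of size 7: u1-v8, u2-v6, u3-v4, u4-v3, u5-v7, u6-v1, u7-v2.
This saturates every left vertex, so 7 is the maximum.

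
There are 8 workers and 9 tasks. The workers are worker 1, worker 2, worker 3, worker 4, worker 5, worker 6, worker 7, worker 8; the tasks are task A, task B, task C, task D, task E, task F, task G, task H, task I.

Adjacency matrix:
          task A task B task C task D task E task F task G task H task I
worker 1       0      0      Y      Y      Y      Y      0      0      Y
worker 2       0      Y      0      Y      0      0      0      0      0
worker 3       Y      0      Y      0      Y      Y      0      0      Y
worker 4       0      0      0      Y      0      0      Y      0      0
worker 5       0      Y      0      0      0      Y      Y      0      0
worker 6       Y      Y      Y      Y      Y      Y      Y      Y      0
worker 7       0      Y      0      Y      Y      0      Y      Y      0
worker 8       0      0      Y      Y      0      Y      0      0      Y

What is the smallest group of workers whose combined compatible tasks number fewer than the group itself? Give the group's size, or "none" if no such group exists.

A matching saturating every worker exists, for instance worker 1→task I, worker 2→task B, worker 3→task A, worker 4→task G, worker 5→task F, worker 6→task C, worker 7→task H, worker 8→task D.
By Hall's marriage theorem, this means |N(S)| ≥ |S| for every subset S, so no violating subset exists.

none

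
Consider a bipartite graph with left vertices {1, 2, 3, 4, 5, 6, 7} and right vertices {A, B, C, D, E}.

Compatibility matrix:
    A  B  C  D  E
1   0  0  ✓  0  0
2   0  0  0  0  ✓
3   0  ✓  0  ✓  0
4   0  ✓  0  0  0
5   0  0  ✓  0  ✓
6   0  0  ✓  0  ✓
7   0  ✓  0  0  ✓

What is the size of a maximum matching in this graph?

4

For example, pair 1→C, 2→E, 3→D, 4→B.
The set {1, 2, 4, 5, 6, 7} has only 3 neighbours ({B, C, E}), so by Hall's theorem at most 4 of the 7 left vertices can be matched.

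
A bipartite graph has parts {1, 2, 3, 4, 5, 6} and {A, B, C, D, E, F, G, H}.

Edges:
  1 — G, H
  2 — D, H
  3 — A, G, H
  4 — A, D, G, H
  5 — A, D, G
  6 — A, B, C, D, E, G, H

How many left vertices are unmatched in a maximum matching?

1

For example, pair 1-H, 2-D, 3-A, 4-G, 6-E.
The set {1, 2, 3, 4, 5} has only 4 neighbours ({A, D, G, H}), so by Hall's theorem at most 5 of the 6 left vertices can be matched.
That matches 5 of the 6, leaving 1 unmatched; no matching can do better.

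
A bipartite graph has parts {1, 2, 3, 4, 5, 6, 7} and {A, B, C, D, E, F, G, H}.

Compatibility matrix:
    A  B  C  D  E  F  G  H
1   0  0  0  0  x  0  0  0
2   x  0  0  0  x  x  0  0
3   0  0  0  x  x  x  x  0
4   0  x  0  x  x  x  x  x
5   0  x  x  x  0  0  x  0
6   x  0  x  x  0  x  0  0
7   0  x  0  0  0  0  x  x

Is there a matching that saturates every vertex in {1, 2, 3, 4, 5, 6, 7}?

Yes

For example, pair 1–E, 2–A, 3–D, 4–H, 5–G, 6–F, 7–B.
Every left vertex is matched, so this matching saturates all of them.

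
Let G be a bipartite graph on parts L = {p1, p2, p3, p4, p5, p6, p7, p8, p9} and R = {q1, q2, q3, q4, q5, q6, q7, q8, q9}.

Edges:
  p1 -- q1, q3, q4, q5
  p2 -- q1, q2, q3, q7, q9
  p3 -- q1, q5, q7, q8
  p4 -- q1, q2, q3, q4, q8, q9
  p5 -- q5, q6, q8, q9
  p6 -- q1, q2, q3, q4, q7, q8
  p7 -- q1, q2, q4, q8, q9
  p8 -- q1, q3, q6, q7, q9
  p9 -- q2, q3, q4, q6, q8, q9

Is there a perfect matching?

For example, pair p1–q5, p2–q2, p3–q7, p4–q3, p5–q8, p6–q4, p7–q1, p8–q6, p9–q9.
Every left vertex is matched, so this is a perfect matching.

Yes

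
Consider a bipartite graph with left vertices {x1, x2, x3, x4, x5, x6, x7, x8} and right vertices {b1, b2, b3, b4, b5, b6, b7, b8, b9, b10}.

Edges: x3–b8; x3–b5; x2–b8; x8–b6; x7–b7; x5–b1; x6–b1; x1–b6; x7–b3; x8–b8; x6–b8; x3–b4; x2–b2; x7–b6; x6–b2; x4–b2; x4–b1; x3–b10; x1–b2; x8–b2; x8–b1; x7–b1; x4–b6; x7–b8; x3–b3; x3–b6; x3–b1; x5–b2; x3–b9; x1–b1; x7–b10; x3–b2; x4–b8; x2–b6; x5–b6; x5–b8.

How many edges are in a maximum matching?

A valid assignment of size 6: x1–b1, x2–b2, x3–b5, x4–b6, x5–b8, x7–b7.
The set {x1, x2, x4, x5, x6, x8} has only 4 neighbours ({b1, b2, b6, b8}), so by Hall's theorem at most 6 of the 8 left vertices can be matched.

6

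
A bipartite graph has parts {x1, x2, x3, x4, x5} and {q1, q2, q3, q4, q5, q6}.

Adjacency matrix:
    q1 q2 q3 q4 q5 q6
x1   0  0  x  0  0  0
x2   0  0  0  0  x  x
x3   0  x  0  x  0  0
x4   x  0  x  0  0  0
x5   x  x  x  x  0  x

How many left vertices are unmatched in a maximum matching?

0

A valid assignment of size 5: x1-q3, x2-q5, x3-q2, x4-q1, x5-q6.
All 5 left vertices are matched, so no larger matching exists.
That matches 5 of the 5, leaving 0 unmatched; no matching can do better.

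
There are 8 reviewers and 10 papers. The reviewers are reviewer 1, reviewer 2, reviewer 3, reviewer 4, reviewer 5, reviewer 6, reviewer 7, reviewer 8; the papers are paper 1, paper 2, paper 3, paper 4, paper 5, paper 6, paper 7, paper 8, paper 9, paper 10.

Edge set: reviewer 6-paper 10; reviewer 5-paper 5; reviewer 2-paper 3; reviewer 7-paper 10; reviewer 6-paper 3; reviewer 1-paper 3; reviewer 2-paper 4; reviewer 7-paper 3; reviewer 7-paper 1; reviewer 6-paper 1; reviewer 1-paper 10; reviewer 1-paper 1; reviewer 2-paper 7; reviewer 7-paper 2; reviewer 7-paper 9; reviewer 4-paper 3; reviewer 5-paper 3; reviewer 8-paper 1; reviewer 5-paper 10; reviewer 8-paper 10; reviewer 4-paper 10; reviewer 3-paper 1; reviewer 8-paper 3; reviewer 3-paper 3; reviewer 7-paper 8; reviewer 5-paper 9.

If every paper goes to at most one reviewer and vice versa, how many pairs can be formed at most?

A valid assignment of size 6: reviewer 1–paper 1, reviewer 2–paper 7, reviewer 3–paper 3, reviewer 4–paper 10, reviewer 5–paper 5, reviewer 7–paper 2.
The set {reviewer 1, reviewer 3, reviewer 4, reviewer 6, reviewer 8} has only 3 neighbours ({paper 1, paper 10, paper 3}), so by Hall's theorem at most 6 of the 8 reviewers can be matched.

6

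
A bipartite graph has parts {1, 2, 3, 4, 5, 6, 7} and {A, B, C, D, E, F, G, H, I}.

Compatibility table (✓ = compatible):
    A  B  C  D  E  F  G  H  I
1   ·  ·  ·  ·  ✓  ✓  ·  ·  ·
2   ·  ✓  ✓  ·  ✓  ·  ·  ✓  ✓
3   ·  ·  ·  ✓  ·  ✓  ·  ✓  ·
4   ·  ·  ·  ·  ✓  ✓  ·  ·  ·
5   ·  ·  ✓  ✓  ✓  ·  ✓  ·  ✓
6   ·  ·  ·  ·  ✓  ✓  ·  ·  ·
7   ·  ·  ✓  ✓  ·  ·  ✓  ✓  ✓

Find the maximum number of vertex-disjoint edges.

6

A valid assignment of size 6: 1–F, 2–B, 3–H, 4–E, 5–D, 7–G.
The set {1, 4, 6} has only 2 neighbours ({E, F}), so by Hall's theorem at most 6 of the 7 left vertices can be matched.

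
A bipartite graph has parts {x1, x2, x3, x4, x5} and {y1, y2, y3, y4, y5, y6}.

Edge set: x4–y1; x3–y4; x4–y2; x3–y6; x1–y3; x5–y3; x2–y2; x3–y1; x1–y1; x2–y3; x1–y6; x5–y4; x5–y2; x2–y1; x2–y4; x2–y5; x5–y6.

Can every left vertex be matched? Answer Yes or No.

One maximum matching: x1→y6, x2→y4, x3→y1, x4→y2, x5→y3.
All 5 left vertices are covered.

Yes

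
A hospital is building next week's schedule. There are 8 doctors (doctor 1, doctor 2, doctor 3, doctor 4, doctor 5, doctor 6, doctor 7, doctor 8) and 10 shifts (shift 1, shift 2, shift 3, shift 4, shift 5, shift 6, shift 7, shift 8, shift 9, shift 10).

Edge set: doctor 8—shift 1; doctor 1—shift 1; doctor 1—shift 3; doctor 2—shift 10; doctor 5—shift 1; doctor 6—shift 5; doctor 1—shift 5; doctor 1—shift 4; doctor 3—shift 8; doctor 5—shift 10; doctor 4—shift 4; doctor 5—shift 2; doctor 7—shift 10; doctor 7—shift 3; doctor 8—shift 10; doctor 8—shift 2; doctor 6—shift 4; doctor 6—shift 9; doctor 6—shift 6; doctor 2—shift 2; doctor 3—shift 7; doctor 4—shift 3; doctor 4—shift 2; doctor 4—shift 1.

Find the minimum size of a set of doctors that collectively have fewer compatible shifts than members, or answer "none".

none

A matching saturating every doctor exists, for instance doctor 1→shift 5, doctor 2→shift 10, doctor 3→shift 8, doctor 4→shift 4, doctor 5→shift 1, doctor 6→shift 6, doctor 7→shift 3, doctor 8→shift 2.
By Hall's marriage theorem, this means |N(S)| ≥ |S| for every subset S, so no violating subset exists.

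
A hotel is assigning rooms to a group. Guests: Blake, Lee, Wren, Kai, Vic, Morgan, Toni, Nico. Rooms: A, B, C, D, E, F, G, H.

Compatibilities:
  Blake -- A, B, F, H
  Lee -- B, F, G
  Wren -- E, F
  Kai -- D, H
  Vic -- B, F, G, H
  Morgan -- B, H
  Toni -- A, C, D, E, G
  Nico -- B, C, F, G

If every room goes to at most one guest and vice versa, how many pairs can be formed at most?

One maximum matching: Blake-A, Lee-F, Wren-E, Kai-D, Vic-G, Morgan-H, Toni-C, Nico-B.
This saturates every guest, so 8 is the maximum.

8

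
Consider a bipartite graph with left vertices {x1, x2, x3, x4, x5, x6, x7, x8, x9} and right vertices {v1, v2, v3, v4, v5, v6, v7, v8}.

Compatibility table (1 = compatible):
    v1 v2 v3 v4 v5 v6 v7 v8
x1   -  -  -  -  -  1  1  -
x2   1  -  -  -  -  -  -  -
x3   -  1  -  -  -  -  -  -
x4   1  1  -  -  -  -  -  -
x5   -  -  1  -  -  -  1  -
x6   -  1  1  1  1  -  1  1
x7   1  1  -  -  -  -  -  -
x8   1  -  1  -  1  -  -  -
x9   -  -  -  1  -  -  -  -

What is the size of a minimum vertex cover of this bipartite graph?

{x1, x5, x6, x8, x9, v1, v2} is a vertex cover of size 7: every edge has an endpoint in this set.
No smaller cover exists because x1–v6, x2–v1, x3–v2, x5–v7, x6–v8, x8–v3, x9–v4 is a matching of size 7, and a cover must include an endpoint of each of these disjoint edges (König's theorem).

7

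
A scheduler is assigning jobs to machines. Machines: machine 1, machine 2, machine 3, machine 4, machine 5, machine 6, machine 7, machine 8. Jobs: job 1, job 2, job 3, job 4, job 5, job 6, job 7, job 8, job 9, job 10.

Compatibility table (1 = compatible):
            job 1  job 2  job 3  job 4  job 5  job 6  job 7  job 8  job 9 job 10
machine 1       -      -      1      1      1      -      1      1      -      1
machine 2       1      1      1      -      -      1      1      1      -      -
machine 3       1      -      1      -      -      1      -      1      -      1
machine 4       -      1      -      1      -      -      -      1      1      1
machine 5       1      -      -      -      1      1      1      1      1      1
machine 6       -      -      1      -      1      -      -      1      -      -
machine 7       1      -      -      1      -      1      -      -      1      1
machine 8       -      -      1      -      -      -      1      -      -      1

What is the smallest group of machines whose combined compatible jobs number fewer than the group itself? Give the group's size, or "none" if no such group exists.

A matching saturating every machine exists, for instance machine 1→job 4, machine 2→job 7, machine 3→job 10, machine 4→job 8, machine 5→job 9, machine 6→job 5, machine 7→job 1, machine 8→job 3.
By Hall's marriage theorem, this means |N(S)| ≥ |S| for every subset S, so no violating subset exists.

none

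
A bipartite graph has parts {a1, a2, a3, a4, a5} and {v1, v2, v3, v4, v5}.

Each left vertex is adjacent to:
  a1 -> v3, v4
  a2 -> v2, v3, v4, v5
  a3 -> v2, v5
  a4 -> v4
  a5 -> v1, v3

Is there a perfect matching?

A valid assignment of size 5: a1→v3, a2→v2, a3→v5, a4→v4, a5→v1.
Every left vertex is matched, so this is a perfect matching.

Yes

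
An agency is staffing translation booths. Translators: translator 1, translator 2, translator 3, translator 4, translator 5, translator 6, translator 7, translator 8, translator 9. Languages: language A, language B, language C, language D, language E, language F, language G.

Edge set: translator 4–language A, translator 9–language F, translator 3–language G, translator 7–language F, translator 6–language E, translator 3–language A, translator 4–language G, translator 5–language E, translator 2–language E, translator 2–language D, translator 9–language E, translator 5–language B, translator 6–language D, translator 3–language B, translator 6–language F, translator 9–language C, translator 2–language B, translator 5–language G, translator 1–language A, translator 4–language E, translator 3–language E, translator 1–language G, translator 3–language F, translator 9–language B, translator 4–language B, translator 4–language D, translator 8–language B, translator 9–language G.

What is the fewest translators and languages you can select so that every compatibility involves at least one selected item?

A maximum matching has 7 edges (e.g. translator 1–language A, translator 2–language E, translator 3–language B, translator 4–language D, translator 5–language G, translator 6–language F, translator 9–language C).
By König's theorem the minimum vertex cover has the same size. One such cover is {translator 9, language A, language B, language D, language E, language F, language G}.

7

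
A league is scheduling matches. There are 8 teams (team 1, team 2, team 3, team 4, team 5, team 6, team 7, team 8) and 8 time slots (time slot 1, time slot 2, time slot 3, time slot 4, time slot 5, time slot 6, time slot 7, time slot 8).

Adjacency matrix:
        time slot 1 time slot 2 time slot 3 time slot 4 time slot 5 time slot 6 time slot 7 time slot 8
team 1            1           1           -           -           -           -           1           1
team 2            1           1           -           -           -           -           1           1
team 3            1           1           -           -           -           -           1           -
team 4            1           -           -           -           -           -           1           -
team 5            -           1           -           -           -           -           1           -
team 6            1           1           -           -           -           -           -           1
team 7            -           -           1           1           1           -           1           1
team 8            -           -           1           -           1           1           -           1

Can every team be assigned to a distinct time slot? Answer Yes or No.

The set {team 1, team 2, team 3, team 4, team 5, team 6} has only 4 neighbours ({time slot 1, time slot 2, time slot 7, time slot 8}), so by Hall's theorem at most 6 of the 8 teams can be matched.
Hence no matching covers every team.

No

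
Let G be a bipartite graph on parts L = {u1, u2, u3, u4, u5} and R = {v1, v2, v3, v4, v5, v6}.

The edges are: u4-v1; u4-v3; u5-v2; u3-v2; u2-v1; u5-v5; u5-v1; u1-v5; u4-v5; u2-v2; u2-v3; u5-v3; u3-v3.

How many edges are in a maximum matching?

4

For example, pair u1→v5, u2→v2, u3→v3, u4→v1.
The set {u1, u2, u3, u4, u5} has only 4 neighbours ({v1, v2, v3, v5}), so by Hall's theorem at most 4 of the 5 left vertices can be matched.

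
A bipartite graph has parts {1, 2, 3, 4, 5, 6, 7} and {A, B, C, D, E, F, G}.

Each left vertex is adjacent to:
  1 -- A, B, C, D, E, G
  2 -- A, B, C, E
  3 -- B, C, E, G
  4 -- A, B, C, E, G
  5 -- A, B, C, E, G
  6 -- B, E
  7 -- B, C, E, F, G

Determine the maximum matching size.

A valid assignment of size 7: 1–D, 2–E, 3–C, 4–A, 5–G, 6–B, 7–F.
This saturates every left vertex, so 7 is the maximum.

7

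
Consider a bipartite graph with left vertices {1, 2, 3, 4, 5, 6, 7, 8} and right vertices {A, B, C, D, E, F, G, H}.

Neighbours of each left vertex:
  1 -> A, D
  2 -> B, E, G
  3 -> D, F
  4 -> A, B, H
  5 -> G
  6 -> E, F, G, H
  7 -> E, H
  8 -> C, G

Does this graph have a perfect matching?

Yes

One maximum matching: 1-A, 2-B, 3-D, 4-H, 5-G, 6-F, 7-E, 8-C.
Every left vertex is matched, so this is a perfect matching.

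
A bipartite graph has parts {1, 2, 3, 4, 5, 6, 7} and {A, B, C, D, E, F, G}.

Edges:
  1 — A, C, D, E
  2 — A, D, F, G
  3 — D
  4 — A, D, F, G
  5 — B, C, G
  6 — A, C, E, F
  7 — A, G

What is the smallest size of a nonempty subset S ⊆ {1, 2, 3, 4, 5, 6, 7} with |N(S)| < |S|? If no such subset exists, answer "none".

none

A matching saturating every left vertex exists, for instance 1→C, 2→A, 3→D, 4→F, 5→B, 6→E, 7→G.
By Hall's marriage theorem, this means |N(S)| ≥ |S| for every subset S, so no violating subset exists.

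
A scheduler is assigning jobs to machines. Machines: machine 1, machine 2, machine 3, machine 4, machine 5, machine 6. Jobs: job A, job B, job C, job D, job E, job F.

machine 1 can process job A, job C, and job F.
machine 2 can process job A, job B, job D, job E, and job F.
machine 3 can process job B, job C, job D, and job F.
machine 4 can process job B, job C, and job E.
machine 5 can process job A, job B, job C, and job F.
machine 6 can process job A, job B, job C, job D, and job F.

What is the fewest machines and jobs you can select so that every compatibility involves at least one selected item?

6

The 6 edges machine 1–job A, machine 2–job D, machine 3–job C, machine 4–job E, machine 5–job B, machine 6–job F form a matching, so any vertex cover needs at least 6 vertices (one per matched edge).
Conversely {machine 1, machine 2, machine 3, machine 4, machine 5, machine 6} meets every edge and has exactly 6 vertices, so 6 is optimal.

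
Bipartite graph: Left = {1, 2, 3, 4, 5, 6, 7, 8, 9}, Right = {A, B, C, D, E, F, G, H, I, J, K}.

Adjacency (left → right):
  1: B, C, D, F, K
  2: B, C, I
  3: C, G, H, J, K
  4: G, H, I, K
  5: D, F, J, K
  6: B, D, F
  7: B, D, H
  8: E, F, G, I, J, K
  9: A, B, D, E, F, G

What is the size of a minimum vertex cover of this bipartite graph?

9

The 9 edges 1–C, 2–I, 3–J, 4–H, 5–D, 6–F, 7–B, 8–K, 9–G form a matching, so any vertex cover needs at least 9 vertices (one per matched edge).
Conversely {1, 2, 3, 4, 5, 6, 7, 8, 9} meets every edge and has exactly 9 vertices, so 9 is optimal.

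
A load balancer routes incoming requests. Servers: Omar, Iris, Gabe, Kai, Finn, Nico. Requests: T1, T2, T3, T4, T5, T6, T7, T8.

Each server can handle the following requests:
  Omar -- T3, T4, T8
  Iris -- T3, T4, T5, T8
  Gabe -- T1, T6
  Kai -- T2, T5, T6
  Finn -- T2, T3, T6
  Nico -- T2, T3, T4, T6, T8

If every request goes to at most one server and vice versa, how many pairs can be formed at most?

One maximum matching: Omar–T8, Iris–T5, Gabe–T1, Kai–T6, Finn–T2, Nico–T4.
All 6 servers are matched, so no larger matching exists.

6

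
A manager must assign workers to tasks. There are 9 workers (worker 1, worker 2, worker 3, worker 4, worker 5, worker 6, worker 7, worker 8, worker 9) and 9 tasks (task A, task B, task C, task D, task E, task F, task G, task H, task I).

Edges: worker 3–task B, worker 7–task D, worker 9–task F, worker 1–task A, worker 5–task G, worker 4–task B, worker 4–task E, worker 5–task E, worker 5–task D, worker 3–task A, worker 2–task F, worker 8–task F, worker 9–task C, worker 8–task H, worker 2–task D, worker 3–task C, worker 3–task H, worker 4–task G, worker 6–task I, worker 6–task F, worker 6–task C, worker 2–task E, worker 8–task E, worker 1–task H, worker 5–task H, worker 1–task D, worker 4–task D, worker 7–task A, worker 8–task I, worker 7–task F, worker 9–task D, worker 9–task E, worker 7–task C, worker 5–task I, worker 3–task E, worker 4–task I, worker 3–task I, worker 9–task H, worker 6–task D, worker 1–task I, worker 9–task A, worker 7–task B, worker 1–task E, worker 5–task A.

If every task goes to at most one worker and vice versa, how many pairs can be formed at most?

One maximum matching: worker 1→task D, worker 2→task E, worker 3→task H, worker 4→task B, worker 5→task G, worker 6→task F, worker 7→task C, worker 8→task I, worker 9→task A.
This saturates every worker, so 9 is the maximum.

9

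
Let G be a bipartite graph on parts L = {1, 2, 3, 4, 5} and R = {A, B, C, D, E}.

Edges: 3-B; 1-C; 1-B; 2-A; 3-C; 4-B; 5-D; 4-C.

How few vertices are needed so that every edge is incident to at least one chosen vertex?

4

The 4 edges 1–C, 2–A, 3–B, 5–D form a matching, so any vertex cover needs at least 4 vertices (one per matched edge).
Conversely {2, 5, B, C} meets every edge and has exactly 4 vertices, so 4 is optimal.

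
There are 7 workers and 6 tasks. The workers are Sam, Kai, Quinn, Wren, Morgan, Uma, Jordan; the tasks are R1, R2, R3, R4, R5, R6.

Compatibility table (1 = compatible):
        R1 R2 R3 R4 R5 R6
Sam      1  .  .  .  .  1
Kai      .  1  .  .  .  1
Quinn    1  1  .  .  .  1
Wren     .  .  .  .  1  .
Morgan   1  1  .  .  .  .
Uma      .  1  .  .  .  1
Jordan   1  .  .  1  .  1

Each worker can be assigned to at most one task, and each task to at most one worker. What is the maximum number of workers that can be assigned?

A valid assignment of size 5: Sam→R1, Kai→R2, Quinn→R6, Wren→R5, Jordan→R4.
The set {Sam, Kai, Quinn, Morgan, Uma} has only 3 neighbours ({R1, R2, R6}), so by Hall's theorem at most 5 of the 7 workers can be matched.

5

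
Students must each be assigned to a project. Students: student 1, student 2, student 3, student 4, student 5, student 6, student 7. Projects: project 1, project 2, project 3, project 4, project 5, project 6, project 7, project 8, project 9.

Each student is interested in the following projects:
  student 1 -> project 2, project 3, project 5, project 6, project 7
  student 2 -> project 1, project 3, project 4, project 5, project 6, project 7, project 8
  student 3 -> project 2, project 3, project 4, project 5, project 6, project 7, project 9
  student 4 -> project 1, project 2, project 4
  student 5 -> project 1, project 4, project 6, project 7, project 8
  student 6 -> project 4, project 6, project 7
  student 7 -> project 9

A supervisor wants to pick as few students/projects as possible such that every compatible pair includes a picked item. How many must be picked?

7

A maximum matching has 7 edges (e.g. student 1–project 7, student 2–project 8, student 3–project 3, student 4–project 1, student 5–project 6, student 6–project 4, student 7–project 9).
By König's theorem the minimum vertex cover has the same size. One such cover is {student 1, student 2, student 3, student 4, student 5, student 6, student 7}.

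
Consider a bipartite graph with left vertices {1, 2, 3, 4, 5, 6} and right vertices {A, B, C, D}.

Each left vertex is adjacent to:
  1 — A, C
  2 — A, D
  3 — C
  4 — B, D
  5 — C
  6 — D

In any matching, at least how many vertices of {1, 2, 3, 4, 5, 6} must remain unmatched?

2

One maximum matching: 1–A, 2–D, 3–C, 4–B.
The set {1, 2, 3, 5, 6} has only 3 neighbours ({A, C, D}), so by Hall's theorem at most 4 of the 6 left vertices can be matched.
That matches 4 of the 6, leaving 2 unmatched; no matching can do better.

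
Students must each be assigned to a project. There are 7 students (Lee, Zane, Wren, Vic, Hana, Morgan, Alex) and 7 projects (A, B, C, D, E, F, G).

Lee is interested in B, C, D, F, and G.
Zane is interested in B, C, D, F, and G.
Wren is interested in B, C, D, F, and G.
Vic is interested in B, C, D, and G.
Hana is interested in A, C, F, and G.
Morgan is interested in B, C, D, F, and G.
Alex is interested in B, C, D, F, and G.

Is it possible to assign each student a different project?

The set {Lee, Zane, Wren, Vic, Morgan, Alex} has only 5 neighbours ({B, C, D, F, G}), so by Hall's theorem at most 6 of the 7 students can be matched.
Hence no matching covers every student.

No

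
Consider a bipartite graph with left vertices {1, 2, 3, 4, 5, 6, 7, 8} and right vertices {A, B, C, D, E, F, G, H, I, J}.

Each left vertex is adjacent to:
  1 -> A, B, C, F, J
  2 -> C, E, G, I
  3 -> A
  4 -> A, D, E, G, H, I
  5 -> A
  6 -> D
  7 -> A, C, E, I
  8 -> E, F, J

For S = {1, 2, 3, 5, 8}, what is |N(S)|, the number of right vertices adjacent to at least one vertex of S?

The union of neighbours of {1, 2, 3, 5, 8} is {A, B, C, E, F, G, I, J}, which has 8 elements.
Since |N(S)| = 8 ≥ |S| = 5, Hall's condition holds for this subset.

8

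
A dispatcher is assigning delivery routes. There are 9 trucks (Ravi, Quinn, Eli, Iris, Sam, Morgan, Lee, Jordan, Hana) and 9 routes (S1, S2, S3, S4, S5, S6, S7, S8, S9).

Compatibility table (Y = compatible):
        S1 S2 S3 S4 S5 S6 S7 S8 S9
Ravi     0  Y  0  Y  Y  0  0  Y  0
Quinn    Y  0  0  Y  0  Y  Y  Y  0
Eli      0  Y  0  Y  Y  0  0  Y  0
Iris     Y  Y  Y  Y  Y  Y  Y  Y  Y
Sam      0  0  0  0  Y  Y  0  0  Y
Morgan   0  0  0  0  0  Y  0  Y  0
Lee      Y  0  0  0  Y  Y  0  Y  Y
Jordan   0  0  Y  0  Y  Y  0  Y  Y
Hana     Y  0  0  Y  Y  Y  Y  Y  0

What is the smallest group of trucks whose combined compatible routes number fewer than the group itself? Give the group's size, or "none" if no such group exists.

A matching saturating every truck exists, for instance Ravi→S8, Quinn→S1, Eli→S4, Iris→S2, Sam→S5, Morgan→S6, Lee→S9, Jordan→S3, Hana→S7.
By Hall's marriage theorem, this means |N(S)| ≥ |S| for every subset S, so no violating subset exists.

none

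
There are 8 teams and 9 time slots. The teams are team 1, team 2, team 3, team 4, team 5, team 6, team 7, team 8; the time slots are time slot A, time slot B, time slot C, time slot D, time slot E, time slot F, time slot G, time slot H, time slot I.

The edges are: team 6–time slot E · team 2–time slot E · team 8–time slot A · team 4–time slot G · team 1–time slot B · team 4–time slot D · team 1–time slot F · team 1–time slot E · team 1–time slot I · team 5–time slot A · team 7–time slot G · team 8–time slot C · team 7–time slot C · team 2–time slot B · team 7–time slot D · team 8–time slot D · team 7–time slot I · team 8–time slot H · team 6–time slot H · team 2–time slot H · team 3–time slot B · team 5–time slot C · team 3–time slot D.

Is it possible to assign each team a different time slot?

Yes

One maximum matching: team 1→time slot F, team 2→time slot B, team 3→time slot D, team 4→time slot G, team 5→time slot A, team 6→time slot E, team 7→time slot I, team 8→time slot H.
Every team is matched, so this matching saturates all of them.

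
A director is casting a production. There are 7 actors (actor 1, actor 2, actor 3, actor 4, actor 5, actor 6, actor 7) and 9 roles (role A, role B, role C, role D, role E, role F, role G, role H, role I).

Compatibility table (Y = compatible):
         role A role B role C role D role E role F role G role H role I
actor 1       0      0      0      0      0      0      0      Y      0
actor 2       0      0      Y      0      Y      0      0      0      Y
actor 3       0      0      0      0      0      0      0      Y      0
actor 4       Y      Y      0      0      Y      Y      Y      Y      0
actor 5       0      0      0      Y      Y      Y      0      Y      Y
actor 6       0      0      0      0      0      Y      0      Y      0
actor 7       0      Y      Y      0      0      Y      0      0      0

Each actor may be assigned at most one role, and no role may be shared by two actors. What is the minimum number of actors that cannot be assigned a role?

A valid assignment of size 6: actor 1–role H, actor 2–role E, actor 4–role G, actor 5–role I, actor 6–role F, actor 7–role B.
The set {actor 1, actor 3} has only 1 neighbour ({role H}), so by Hall's theorem at most 6 of the 7 actors can be matched.
That matches 6 of the 7, leaving 1 unmatched; no matching can do better.

1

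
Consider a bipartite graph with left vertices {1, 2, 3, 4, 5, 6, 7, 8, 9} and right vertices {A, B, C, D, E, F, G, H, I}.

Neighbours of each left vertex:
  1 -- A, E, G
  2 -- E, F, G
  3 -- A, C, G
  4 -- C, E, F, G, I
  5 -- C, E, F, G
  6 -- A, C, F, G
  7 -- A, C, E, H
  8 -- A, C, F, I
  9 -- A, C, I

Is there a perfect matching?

No

The set {1, 2, 3, 4, 5, 6, 8, 9} has only 6 neighbours ({A, C, E, F, G, I}), so by Hall's theorem at most 7 of the 9 left vertices can be matched.
Hence no matching covers every left vertex.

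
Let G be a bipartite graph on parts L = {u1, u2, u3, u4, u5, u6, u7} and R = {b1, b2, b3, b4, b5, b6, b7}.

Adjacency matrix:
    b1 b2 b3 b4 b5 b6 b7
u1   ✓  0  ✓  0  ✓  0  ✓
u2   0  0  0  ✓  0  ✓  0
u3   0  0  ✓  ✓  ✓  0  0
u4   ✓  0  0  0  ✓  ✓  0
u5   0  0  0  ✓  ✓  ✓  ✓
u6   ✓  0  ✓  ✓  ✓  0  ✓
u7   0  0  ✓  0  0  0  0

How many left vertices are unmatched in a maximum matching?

A valid assignment of size 6: u1–b3, u2–b6, u3–b4, u4–b1, u5–b5, u6–b7.
The set {u1, u2, u3, u4, u5, u6, u7} has only 6 neighbours ({b1, b3, b4, b5, b6, b7}), so by Hall's theorem at most 6 of the 7 left vertices can be matched.
That matches 6 of the 7, leaving 1 unmatched; no matching can do better.

1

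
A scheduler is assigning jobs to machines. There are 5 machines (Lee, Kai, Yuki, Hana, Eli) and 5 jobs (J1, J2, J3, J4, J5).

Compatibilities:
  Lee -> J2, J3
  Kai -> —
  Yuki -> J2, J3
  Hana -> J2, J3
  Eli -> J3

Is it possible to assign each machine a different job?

The set {Lee, Kai, Yuki, Hana, Eli} has only 2 neighbours ({J2, J3}), so by Hall's theorem at most 2 of the 5 machines can be matched.
Hence no matching covers every machine.

No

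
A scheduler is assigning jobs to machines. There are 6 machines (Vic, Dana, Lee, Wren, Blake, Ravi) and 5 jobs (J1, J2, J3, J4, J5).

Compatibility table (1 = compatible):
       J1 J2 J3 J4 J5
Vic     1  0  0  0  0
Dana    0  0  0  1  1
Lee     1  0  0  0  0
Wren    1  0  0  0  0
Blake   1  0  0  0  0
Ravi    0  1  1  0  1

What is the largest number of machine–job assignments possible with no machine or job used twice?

One maximum matching: Vic→J1, Dana→J5, Ravi→J3.
The set {Vic, Lee, Wren, Blake} has only 1 neighbour ({J1}), so by Hall's theorem at most 3 of the 6 machines can be matched.

3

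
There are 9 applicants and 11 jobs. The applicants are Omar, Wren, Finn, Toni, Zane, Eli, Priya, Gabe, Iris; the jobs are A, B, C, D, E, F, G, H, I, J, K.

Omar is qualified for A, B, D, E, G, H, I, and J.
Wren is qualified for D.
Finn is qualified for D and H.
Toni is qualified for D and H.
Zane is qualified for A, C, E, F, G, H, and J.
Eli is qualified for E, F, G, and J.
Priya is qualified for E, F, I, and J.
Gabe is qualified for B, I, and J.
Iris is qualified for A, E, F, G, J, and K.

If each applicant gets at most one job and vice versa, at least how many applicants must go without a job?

1

For example, pair Omar–A, Wren–D, Finn–H, Zane–G, Eli–E, Priya–F, Gabe–B, Iris–J.
The set {Wren, Finn, Toni} has only 2 neighbours ({D, H}), so by Hall's theorem at most 8 of the 9 applicants can be matched.
That matches 8 of the 9, leaving 1 unmatched; no matching can do better.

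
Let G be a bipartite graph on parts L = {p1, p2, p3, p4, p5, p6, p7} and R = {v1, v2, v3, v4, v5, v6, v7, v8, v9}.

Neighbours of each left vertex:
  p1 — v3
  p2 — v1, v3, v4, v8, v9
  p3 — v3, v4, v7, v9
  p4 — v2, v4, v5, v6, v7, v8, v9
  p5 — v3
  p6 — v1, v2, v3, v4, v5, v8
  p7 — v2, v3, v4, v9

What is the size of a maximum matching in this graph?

For example, pair p1-v3, p2-v9, p3-v7, p4-v8, p6-v1, p7-v2.
The set {p1, p5} has only 1 neighbour ({v3}), so by Hall's theorem at most 6 of the 7 left vertices can be matched.

6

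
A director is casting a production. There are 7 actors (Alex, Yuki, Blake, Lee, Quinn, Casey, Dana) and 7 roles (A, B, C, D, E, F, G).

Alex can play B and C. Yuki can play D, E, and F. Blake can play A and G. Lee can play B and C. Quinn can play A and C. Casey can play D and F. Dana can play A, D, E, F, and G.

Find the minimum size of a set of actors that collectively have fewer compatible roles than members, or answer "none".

none

A matching saturating every actor exists, for instance Alex→C, Yuki→D, Blake→G, Lee→B, Quinn→A, Casey→F, Dana→E.
By Hall's marriage theorem, this means |N(S)| ≥ |S| for every subset S, so no violating subset exists.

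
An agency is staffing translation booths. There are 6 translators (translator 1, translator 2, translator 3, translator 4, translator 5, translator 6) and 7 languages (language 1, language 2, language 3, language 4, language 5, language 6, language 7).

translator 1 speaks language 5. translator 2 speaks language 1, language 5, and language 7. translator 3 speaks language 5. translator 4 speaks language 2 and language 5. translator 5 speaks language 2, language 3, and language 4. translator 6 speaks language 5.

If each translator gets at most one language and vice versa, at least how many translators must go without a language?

A valid assignment of size 4: translator 1–language 5, translator 2–language 7, translator 4–language 2, translator 5–language 4.
The set {translator 1, translator 3, translator 6} has only 1 neighbour ({language 5}), so by Hall's theorem at most 4 of the 6 translators can be matched.
That matches 4 of the 6, leaving 2 unmatched; no matching can do better.

2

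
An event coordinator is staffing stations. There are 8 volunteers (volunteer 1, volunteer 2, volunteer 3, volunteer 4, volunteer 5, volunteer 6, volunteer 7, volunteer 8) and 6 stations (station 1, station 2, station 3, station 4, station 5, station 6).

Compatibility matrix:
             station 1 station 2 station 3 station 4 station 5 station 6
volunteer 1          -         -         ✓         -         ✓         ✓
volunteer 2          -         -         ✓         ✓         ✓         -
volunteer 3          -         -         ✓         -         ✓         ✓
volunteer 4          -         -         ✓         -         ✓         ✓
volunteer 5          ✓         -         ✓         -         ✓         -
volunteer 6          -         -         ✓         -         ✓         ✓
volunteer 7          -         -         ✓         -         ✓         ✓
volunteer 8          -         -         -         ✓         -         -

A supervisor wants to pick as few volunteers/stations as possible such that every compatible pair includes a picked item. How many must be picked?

The 5 edges volunteer 1–station 6, volunteer 2–station 4, volunteer 3–station 5, volunteer 4–station 3, volunteer 5–station 1 form a matching, so any vertex cover needs at least 5 vertices (one per matched edge).
Conversely {volunteer 5, station 3, station 4, station 5, station 6} meets every edge and has exactly 5 vertices, so 5 is optimal.

5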